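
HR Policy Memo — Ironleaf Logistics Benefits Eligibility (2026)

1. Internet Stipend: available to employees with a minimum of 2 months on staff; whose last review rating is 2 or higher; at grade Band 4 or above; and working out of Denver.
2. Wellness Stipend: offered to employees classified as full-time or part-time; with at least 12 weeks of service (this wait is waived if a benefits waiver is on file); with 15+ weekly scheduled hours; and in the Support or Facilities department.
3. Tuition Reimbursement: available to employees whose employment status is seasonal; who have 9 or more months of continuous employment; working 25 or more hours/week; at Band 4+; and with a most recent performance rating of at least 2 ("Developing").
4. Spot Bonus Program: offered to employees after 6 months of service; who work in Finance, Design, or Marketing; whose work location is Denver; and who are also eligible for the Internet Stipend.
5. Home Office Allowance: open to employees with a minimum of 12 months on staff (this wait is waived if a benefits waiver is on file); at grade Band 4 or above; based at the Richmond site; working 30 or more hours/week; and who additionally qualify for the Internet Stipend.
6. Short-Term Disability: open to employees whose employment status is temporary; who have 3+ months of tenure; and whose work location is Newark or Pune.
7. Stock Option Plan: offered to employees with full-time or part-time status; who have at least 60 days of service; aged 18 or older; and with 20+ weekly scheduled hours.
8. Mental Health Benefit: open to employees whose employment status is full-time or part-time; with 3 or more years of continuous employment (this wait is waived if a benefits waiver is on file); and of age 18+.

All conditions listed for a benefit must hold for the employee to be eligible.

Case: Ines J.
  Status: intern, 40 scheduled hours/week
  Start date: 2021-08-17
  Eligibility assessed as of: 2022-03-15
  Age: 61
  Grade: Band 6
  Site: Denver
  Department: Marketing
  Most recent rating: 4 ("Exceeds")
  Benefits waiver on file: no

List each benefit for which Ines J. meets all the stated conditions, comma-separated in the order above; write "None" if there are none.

Service from 2021-08-17 to 2022-03-15: 210 days.
Internet Stipend — service 210 days ≥ 2 months (≈60 days) ✓; rating 4 ≥ 2 ✓; grade Band 6 ≥ Band 4 ✓; site Denver ✓ → eligible.
Wellness Stipend — status intern ✗ (requires full-time or part-time) → not eligible.
Tuition Reimbursement — status intern ✗ (requires seasonal) → not eligible.
Spot Bonus Program — service 210 days ≥ 6 months (≈180 days) ✓; dept Marketing ✓; site Denver ✓; eligible for Internet Stipend ✓ → eligible.
Home Office Allowance — no waiver, service 210 days < 12 months (≈360 days) ✗ → not eligible.
Short-Term Disability — status intern ✗ (requires temporary) → not eligible.
Stock Option Plan — status intern ✗ (requires full-time or part-time) → not eligible.
Mental Health Benefit — status intern ✗ (requires full-time or part-time) → not eligible.

Internet Stipend, Spot Bonus Program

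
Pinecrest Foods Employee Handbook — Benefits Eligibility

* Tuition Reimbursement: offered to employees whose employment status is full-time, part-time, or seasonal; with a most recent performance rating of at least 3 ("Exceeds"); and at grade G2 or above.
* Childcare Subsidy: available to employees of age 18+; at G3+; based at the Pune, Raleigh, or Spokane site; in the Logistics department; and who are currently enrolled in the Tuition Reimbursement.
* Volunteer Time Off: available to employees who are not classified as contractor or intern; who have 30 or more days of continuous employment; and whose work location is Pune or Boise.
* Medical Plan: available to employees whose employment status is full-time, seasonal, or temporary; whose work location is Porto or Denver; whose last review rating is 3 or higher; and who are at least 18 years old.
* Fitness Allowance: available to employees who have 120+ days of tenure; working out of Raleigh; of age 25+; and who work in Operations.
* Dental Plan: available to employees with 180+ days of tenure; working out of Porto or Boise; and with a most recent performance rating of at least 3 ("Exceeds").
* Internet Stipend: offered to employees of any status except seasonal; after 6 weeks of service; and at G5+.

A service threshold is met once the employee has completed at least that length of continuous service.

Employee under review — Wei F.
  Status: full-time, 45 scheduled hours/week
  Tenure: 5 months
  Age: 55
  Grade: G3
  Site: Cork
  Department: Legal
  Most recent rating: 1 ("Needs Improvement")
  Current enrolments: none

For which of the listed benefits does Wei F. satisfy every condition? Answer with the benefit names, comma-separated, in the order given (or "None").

None

Tuition Reimbursement — status full-time ✓; rating 1 < 3 ✗ → not eligible.
Childcare Subsidy — age 55 ≥ 18 ✓; grade G3 ≥ G3 ✓; site Cork ✗ (not Pune, Raleigh, or Spokane) → not eligible.
Volunteer Time Off — status full-time ✓ (not excluded); service 5 months ≥ 30 days ✓; site Cork ✗ (not Pune or Boise) → not eligible.
Medical Plan — status full-time ✓; site Cork ✗ (not Porto or Denver) → not eligible.
Fitness Allowance — service 5 months ≥ 120 days ✓; site Cork ✗ (not Raleigh) → not eligible.
Dental Plan — service 5 months < 180 days ✗ → not eligible.
Internet Stipend — status full-time ✓ (not excluded); service 5 months ≥ 6 weeks (≈42 days) ✓; grade G3 < G5 ✗ → not eligible.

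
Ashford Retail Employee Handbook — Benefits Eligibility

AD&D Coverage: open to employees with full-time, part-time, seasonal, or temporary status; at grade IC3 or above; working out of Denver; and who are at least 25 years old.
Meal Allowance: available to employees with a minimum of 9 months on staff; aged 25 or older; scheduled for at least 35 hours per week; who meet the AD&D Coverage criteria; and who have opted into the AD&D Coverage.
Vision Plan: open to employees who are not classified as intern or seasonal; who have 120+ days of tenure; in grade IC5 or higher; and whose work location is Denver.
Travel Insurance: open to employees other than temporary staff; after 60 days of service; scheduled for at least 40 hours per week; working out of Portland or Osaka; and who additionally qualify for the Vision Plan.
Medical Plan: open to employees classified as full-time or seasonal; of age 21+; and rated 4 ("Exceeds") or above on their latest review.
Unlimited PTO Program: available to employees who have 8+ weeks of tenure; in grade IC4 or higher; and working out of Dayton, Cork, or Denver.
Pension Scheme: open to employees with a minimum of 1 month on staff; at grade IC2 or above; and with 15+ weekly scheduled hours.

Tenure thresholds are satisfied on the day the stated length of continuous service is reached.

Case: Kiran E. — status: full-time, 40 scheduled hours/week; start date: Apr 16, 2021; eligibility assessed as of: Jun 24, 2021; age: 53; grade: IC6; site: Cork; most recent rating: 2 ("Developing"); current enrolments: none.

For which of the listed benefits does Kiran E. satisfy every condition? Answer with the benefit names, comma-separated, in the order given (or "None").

Service from Apr 16, 2021 to Jun 24, 2021: 69 days.
AD&D Coverage — status full-time ✓; grade IC6 ≥ IC3 ✓; site Cork ✗ (not Denver) → not eligible.
Meal Allowance — service 69 days < 9 months (≈270 days) ✗ → not eligible.
Vision Plan — status full-time ✓ (not excluded); service 69 days < 120 days ✗ → not eligible.
Travel Insurance — status full-time ✓ (not excluded); service 69 days ≥ 60 days ✓; 40 hrs/wk ≥ 40 ✓; site Cork ✗ (not Portland or Osaka) → not eligible.
Medical Plan — status full-time ✓; age 53 ≥ 21 ✓; rating 2 < 4 ✗ → not eligible.
Unlimited PTO Program — service 69 days ≥ 8 weeks (≈56 days) ✓; grade IC6 ≥ IC4 ✓; site Cork ✓ → eligible.
Pension Scheme — service 69 days ≥ 1 month (≈30 days) ✓; grade IC6 ≥ IC2 ✓; 40 hrs/wk ≥ 15 ✓ → eligible.

Unlimited PTO Program, Pension Scheme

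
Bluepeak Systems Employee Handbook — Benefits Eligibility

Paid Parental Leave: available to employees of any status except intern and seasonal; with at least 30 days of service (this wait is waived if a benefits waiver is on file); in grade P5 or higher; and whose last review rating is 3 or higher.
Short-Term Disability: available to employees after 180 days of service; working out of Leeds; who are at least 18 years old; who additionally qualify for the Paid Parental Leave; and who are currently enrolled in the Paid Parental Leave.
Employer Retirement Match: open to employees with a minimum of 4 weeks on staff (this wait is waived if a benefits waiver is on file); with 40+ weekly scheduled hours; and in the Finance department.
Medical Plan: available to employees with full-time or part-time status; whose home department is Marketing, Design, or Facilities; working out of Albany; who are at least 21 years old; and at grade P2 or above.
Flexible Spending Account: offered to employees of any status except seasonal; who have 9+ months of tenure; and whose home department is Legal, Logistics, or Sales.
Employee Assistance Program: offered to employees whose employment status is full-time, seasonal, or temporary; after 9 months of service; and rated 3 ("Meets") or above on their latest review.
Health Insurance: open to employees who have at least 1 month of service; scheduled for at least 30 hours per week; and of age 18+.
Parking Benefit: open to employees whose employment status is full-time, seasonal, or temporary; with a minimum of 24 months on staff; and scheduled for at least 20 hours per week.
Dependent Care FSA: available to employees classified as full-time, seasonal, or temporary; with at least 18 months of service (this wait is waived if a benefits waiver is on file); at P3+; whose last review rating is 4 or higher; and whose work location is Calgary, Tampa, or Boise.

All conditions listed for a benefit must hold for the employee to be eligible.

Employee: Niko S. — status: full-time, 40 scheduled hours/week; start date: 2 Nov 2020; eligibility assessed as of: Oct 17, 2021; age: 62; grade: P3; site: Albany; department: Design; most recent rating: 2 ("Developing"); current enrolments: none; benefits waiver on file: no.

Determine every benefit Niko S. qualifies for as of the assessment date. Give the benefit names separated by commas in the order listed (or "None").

Medical Plan, Health Insurance

Service from 2 Nov 2020 to Oct 17, 2021: 349 days.
Paid Parental Leave — status full-time ✓ (not excluded); no waiver, service 349 days ≥ 30 days ✓; grade P3 < P5 ✗ → not eligible.
Short-Term Disability — service 349 days ≥ 180 days ✓; site Albany ✗ (not Leeds) → not eligible.
Employer Retirement Match — no waiver, service 349 days ≥ 4 weeks (≈28 days) ✓; 40 hrs/wk ≥ 40 ✓; dept Design ✗ → not eligible.
Medical Plan — status full-time ✓; dept Design ✓; site Albany ✓; age 62 ≥ 21 ✓; grade P3 ≥ P2 ✓ → eligible.
Flexible Spending Account — status full-time ✓ (not excluded); service 349 days ≥ 9 months (≈270 days) ✓; dept Design ✗ → not eligible.
Employee Assistance Program — status full-time ✓; service 349 days ≥ 9 months (≈270 days) ✓; rating 2 < 3 ✗ → not eligible.
Health Insurance — service 349 days ≥ 1 month (≈30 days) ✓; 40 hrs/wk ≥ 30 ✓; age 62 ≥ 18 ✓ → eligible.
Parking Benefit — status full-time ✓; service 349 days < 24 months (≈720 days) ✗ → not eligible.
Dependent Care FSA — status full-time ✓; no waiver, service 349 days < 18 months (≈540 days) ✗ → not eligible.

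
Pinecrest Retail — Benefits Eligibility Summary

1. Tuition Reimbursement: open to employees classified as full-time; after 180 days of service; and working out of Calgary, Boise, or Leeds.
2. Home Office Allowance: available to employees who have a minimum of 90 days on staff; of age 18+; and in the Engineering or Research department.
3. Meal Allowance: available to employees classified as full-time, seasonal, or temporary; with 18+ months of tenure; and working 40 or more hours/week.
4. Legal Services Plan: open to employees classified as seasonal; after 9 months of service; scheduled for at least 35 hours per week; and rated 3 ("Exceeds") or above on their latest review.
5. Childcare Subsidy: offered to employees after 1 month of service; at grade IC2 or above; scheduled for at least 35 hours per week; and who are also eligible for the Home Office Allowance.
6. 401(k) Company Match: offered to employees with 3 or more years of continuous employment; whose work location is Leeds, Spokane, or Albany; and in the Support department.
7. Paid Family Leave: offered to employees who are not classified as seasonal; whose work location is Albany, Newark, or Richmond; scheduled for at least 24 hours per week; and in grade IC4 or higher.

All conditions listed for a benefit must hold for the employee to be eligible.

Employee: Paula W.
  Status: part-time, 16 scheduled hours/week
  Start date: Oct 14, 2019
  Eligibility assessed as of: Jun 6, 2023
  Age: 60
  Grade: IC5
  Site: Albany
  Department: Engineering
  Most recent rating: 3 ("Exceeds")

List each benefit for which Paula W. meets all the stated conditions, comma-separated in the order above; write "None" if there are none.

Service from Oct 14, 2019 to Jun 6, 2023: 1331 days.
Tuition Reimbursement — status part-time ✗ (requires full-time) → not eligible.
Home Office Allowance — service 1331 days ≥ 90 days ✓; age 60 ≥ 18 ✓; dept Engineering ✓ → eligible.
Meal Allowance — status part-time ✗ (requires full-time, seasonal, or temporary) → not eligible.
Legal Services Plan — status part-time ✗ (requires seasonal) → not eligible.
Childcare Subsidy — service 1331 days ≥ 1 month (≈30 days) ✓; grade IC5 ≥ IC2 ✓; 16 hrs/wk < 35 ✗ → not eligible.
401(k) Company Match — service 1331 days ≥ 3 years (≈1095 days) ✓; site Albany ✓; dept Engineering ✗ → not eligible.
Paid Family Leave — status part-time ✓ (not excluded); site Albany ✓; 16 hrs/wk < 24 ✗ → not eligible.

Home Office Allowance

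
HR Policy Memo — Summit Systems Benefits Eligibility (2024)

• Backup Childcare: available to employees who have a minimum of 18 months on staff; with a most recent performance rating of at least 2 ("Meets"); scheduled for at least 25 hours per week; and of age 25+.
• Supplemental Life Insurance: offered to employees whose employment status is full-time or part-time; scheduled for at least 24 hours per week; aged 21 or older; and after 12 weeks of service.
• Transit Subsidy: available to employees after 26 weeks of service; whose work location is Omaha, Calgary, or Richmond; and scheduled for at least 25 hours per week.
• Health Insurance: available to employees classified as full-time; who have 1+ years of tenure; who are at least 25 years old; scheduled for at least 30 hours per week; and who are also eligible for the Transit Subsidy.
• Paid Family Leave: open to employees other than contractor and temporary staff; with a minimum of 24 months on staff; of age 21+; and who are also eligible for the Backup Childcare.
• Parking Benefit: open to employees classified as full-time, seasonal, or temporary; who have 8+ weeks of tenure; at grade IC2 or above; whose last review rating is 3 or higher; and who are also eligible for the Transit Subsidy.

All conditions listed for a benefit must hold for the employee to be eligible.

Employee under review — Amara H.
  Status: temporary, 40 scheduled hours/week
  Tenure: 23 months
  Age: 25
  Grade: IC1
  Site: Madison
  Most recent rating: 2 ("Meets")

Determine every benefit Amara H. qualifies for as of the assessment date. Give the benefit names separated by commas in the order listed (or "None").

Backup Childcare — service 23 months ≥ 18 months ✓; rating 2 ≥ 2 ✓; 40 hrs/wk ≥ 25 ✓; age 25 ≥ 25 ✓ → eligible.
Supplemental Life Insurance — status temporary ✗ (requires full-time or part-time) → not eligible.
Transit Subsidy — service 23 months ≥ 26 weeks (≈182 days) ✓; site Madison ✗ (not Omaha, Calgary, or Richmond) → not eligible.
Health Insurance — status temporary ✗ (requires full-time) → not eligible.
Paid Family Leave — status temporary ✗ (excluded) → not eligible.
Parking Benefit — status temporary ✓; service 23 months ≥ 8 weeks (≈56 days) ✓; grade IC1 < IC2 ✗ → not eligible.

Backup Childcare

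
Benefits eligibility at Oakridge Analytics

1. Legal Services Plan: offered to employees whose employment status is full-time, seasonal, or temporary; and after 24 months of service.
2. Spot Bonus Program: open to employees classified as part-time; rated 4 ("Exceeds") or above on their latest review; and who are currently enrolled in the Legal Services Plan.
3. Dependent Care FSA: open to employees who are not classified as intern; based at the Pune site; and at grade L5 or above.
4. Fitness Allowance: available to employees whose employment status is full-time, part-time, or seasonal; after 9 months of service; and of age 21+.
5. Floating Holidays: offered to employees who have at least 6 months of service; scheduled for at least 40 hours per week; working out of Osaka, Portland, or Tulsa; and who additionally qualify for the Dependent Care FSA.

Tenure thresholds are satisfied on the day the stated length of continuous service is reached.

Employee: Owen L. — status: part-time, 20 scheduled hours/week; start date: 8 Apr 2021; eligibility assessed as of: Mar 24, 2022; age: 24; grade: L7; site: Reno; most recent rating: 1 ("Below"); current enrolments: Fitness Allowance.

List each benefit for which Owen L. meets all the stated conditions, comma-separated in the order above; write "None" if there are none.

Service from 8 Apr 2021 to Mar 24, 2022: 350 days.
Legal Services Plan — status part-time ✗ (requires full-time, seasonal, or temporary) → not eligible.
Spot Bonus Program — status part-time ✓; rating 1 < 4 ✗ → not eligible.
Dependent Care FSA — status part-time ✓ (not excluded); site Reno ✗ (not Pune) → not eligible.
Fitness Allowance — status part-time ✓; service 350 days ≥ 9 months (≈270 days) ✓; age 24 ≥ 21 ✓ → eligible.
Floating Holidays — service 350 days ≥ 6 months (≈180 days) ✓; 20 hrs/wk < 40 ✗ → not eligible.

Fitness Allowance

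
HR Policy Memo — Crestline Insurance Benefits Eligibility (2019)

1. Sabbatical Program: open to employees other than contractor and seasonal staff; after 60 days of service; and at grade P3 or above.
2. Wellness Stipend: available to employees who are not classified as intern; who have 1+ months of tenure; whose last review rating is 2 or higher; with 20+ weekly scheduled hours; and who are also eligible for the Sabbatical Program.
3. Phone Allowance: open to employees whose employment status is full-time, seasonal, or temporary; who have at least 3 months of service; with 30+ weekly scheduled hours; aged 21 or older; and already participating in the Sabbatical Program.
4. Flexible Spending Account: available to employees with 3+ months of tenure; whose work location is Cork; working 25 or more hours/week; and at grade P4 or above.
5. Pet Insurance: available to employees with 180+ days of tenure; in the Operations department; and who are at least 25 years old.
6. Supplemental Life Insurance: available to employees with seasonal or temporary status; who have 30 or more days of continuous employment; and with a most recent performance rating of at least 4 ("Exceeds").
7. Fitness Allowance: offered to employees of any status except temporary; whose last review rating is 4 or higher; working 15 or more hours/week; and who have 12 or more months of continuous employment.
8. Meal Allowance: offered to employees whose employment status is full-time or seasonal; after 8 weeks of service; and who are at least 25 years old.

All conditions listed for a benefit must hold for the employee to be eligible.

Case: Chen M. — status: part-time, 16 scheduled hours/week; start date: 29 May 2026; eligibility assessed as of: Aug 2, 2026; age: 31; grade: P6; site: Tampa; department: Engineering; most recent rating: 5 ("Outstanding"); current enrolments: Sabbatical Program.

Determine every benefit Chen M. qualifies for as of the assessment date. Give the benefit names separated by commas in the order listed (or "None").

Sabbatical Program

Service from 29 May 2026 to Aug 2, 2026: 65 days.
Sabbatical Program — status part-time ✓ (not excluded); service 65 days ≥ 60 days ✓; grade P6 ≥ P3 ✓ → eligible.
Wellness Stipend — status part-time ✓ (not excluded); service 65 days ≥ 1 month (≈30 days) ✓; rating 5 ≥ 2 ✓; 16 hrs/wk < 20 ✗ → not eligible.
Phone Allowance — status part-time ✗ (requires full-time, seasonal, or temporary) → not eligible.
Flexible Spending Account — service 65 days < 3 months (≈90 days) ✗ → not eligible.
Pet Insurance — service 65 days < 180 days ✗ → not eligible.
Supplemental Life Insurance — status part-time ✗ (requires seasonal or temporary) → not eligible.
Fitness Allowance — status part-time ✓ (not excluded); rating 5 ≥ 4 ✓; 16 hrs/wk ≥ 15 ✓; service 65 days < 12 months (≈360 days) ✗ → not eligible.
Meal Allowance — status part-time ✗ (requires full-time or seasonal) → not eligible.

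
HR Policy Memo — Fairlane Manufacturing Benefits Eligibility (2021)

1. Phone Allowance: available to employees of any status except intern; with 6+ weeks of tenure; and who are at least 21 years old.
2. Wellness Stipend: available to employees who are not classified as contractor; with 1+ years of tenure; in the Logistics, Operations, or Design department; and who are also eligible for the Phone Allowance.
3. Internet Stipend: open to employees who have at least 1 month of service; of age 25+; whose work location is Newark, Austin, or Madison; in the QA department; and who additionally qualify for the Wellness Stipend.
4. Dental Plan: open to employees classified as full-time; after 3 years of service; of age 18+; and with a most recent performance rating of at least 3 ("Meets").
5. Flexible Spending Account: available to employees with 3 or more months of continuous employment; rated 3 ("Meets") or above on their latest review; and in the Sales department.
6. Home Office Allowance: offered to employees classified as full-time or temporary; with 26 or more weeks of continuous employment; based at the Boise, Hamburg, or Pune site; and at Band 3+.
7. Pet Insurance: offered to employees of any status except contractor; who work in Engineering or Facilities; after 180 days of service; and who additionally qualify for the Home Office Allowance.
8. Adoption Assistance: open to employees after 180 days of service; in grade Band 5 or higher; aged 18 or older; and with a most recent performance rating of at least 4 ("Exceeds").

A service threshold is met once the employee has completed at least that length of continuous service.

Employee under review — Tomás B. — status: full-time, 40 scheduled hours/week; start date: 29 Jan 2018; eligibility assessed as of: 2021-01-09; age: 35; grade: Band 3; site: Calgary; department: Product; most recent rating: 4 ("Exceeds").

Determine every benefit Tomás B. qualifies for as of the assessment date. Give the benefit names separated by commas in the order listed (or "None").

Phone Allowance

Service from 29 Jan 2018 to 2021-01-09: 1076 days.
Phone Allowance — status full-time ✓ (not excluded); service 1076 days ≥ 6 weeks (≈42 days) ✓; age 35 ≥ 21 ✓ → eligible.
Wellness Stipend — status full-time ✓ (not excluded); service 1076 days ≥ 1 year (≈365 days) ✓; dept Product ✗ → not eligible.
Internet Stipend — service 1076 days ≥ 1 month (≈30 days) ✓; age 35 ≥ 25 ✓; site Calgary ✗ (not Newark, Austin, or Madison) → not eligible.
Dental Plan — status full-time ✓; service 1076 days < 3 years (≈1095 days) ✗ → not eligible.
Flexible Spending Account — service 1076 days ≥ 3 months (≈90 days) ✓; rating 4 ≥ 3 ✓; dept Product ✗ → not eligible.
Home Office Allowance — status full-time ✓; service 1076 days ≥ 26 weeks (≈182 days) ✓; site Calgary ✗ (not Boise, Hamburg, or Pune) → not eligible.
Pet Insurance — status full-time ✓ (not excluded); dept Product ✗ → not eligible.
Adoption Assistance — service 1076 days ≥ 180 days ✓; grade Band 3 < Band 5 ✗ → not eligible.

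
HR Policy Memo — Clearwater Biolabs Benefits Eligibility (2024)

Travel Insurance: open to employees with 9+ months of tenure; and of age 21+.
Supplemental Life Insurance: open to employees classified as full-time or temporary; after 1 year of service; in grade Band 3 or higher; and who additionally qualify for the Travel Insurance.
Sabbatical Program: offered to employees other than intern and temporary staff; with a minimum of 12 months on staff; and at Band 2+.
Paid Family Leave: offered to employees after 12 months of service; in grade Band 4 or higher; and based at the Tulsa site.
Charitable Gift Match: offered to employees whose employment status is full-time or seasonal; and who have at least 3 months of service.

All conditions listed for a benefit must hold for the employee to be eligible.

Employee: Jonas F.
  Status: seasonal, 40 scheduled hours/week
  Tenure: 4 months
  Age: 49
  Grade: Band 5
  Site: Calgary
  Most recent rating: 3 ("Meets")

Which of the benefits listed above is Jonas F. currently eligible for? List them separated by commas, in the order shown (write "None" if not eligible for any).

Charitable Gift Match

Travel Insurance — service 4 months < 9 months ✗ → not eligible.
Supplemental Life Insurance — status seasonal ✗ (requires full-time or temporary) → not eligible.
Sabbatical Program — status seasonal ✓ (not excluded); service 4 months < 12 months ✗ → not eligible.
Paid Family Leave — service 4 months < 12 months ✗ → not eligible.
Charitable Gift Match — status seasonal ✓; service 4 months ≥ 3 months ✓ → eligible.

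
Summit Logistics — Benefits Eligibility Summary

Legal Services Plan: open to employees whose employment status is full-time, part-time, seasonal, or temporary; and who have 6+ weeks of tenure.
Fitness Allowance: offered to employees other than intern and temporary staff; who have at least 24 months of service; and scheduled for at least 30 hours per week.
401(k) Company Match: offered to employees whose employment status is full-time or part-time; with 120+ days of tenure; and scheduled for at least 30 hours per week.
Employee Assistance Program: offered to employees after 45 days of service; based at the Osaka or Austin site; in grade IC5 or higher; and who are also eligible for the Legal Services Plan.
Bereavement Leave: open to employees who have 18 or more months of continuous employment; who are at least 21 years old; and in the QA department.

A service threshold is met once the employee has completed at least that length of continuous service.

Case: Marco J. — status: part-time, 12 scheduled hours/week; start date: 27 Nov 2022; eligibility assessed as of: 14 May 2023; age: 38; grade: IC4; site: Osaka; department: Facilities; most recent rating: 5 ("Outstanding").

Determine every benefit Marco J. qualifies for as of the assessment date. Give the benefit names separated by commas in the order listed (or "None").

Legal Services Plan

Service from 27 Nov 2022 to 14 May 2023: 168 days.
Legal Services Plan — status part-time ✓; service 168 days ≥ 6 weeks (≈42 days) ✓ → eligible.
Fitness Allowance — status part-time ✓ (not excluded); service 168 days < 24 months (≈720 days) ✗ → not eligible.
401(k) Company Match — status part-time ✓; service 168 days ≥ 120 days ✓; 12 hrs/wk < 30 ✗ → not eligible.
Employee Assistance Program — service 168 days ≥ 45 days ✓; site Osaka ✓; grade IC4 < IC5 ✗ → not eligible.
Bereavement Leave — service 168 days < 18 months (≈540 days) ✗ → not eligible.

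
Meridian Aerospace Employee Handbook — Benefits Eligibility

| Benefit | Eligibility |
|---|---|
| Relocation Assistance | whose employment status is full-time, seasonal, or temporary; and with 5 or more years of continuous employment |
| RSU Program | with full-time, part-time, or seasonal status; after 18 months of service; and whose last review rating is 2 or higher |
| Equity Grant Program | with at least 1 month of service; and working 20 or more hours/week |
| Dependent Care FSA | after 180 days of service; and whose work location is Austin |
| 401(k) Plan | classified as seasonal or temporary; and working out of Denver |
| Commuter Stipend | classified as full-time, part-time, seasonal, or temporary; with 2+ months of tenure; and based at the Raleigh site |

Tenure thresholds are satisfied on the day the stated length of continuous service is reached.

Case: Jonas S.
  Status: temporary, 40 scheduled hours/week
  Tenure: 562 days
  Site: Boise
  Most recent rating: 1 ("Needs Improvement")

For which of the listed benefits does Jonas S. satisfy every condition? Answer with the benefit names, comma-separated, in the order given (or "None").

Relocation Assistance — status temporary ✓; service 562 days < 5 years (≈1825 days) ✗ → not eligible.
RSU Program — status temporary ✗ (requires full-time, part-time, or seasonal) → not eligible.
Equity Grant Program — service 562 days ≥ 1 month (≈30 days) ✓; 40 hrs/wk ≥ 20 ✓ → eligible.
Dependent Care FSA — service 562 days ≥ 180 days ✓; site Boise ✗ (not Austin) → not eligible.
401(k) Plan — status temporary ✓; site Boise ✗ (not Denver) → not eligible.
Commuter Stipend — status temporary ✓; service 562 days ≥ 2 months (≈60 days) ✓; site Boise ✗ (not Raleigh) → not eligible.

Equity Grant Program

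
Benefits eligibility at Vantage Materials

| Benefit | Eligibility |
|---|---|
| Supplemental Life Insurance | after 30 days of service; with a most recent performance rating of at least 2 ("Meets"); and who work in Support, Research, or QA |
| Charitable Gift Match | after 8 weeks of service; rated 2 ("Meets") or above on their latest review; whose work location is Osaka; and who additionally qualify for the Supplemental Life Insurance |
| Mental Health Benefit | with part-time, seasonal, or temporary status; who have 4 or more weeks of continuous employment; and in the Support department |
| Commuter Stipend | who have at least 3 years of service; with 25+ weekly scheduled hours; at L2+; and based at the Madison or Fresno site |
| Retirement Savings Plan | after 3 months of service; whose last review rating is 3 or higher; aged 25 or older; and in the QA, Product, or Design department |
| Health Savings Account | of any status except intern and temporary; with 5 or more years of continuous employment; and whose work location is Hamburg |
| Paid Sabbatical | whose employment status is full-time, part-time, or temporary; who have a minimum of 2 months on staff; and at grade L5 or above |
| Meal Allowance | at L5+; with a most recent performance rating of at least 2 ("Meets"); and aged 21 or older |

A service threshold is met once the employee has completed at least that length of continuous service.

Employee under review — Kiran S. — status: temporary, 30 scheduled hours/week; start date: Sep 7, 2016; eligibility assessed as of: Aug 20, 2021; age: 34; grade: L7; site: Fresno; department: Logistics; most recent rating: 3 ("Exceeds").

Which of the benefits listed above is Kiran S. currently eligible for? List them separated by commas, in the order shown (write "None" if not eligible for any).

Service from Sep 7, 2016 to Aug 20, 2021: 1808 days.
Supplemental Life Insurance — service 1808 days ≥ 30 days ✓; rating 3 ≥ 2 ✓; dept Logistics ✗ → not eligible.
Charitable Gift Match — service 1808 days ≥ 8 weeks (≈56 days) ✓; rating 3 ≥ 2 ✓; site Fresno ✗ (not Osaka) → not eligible.
Mental Health Benefit — status temporary ✓; service 1808 days ≥ 4 weeks (≈28 days) ✓; dept Logistics ✗ → not eligible.
Commuter Stipend — service 1808 days ≥ 3 years (≈1095 days) ✓; 30 hrs/wk ≥ 25 ✓; grade L7 ≥ L2 ✓; site Fresno ✓ → eligible.
Retirement Savings Plan — service 1808 days ≥ 3 months (≈90 days) ✓; rating 3 ≥ 3 ✓; age 34 ≥ 25 ✓; dept Logistics ✗ → not eligible.
Health Savings Account — status temporary ✗ (excluded) → not eligible.
Paid Sabbatical — status temporary ✓; service 1808 days ≥ 2 months (≈60 days) ✓; grade L7 ≥ L5 ✓ → eligible.
Meal Allowance — grade L7 ≥ L5 ✓; rating 3 ≥ 2 ✓; age 34 ≥ 21 ✓ → eligible.

Commuter Stipend, Paid Sabbatical, Meal Allowance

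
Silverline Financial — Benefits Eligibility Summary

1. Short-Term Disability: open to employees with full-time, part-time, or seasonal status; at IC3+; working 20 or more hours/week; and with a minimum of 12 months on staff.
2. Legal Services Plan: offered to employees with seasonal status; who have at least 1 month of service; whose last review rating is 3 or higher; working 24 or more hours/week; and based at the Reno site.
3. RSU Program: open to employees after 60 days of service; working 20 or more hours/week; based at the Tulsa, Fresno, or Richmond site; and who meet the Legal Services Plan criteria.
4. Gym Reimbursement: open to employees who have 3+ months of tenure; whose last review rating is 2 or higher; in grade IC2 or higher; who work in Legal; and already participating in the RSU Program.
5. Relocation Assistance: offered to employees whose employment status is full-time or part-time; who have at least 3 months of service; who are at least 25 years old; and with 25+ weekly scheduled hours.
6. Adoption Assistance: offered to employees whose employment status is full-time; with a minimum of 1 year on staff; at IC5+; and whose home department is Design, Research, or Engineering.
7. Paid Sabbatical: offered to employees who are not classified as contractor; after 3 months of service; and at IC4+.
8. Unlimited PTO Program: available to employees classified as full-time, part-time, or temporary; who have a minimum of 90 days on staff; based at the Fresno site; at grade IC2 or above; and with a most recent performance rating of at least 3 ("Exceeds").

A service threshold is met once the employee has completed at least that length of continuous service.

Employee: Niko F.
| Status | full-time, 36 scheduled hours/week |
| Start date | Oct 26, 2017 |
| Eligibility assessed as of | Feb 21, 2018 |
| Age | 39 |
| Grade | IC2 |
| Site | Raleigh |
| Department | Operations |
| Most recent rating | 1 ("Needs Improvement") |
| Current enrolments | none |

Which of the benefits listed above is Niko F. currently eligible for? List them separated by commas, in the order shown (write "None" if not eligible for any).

Service from Oct 26, 2017 to Feb 21, 2018: 118 days.
Short-Term Disability — status full-time ✓; grade IC2 < IC3 ✗ → not eligible.
Legal Services Plan — status full-time ✗ (requires seasonal) → not eligible.
RSU Program — service 118 days ≥ 60 days ✓; 36 hrs/wk ≥ 20 ✓; site Raleigh ✗ (not Tulsa, Fresno, or Richmond) → not eligible.
Gym Reimbursement — service 118 days ≥ 3 months (≈90 days) ✓; rating 1 < 2 ✗ → not eligible.
Relocation Assistance — status full-time ✓; service 118 days ≥ 3 months (≈90 days) ✓; age 39 ≥ 25 ✓; 36 hrs/wk ≥ 25 ✓ → eligible.
Adoption Assistance — status full-time ✓; service 118 days < 1 year (≈365 days) ✗ → not eligible.
Paid Sabbatical — status full-time ✓ (not excluded); service 118 days ≥ 3 months (≈90 days) ✓; grade IC2 < IC4 ✗ → not eligible.
Unlimited PTO Program — status full-time ✓; service 118 days ≥ 90 days ✓; site Raleigh ✗ (not Fresno) → not eligible.

Relocation Assistance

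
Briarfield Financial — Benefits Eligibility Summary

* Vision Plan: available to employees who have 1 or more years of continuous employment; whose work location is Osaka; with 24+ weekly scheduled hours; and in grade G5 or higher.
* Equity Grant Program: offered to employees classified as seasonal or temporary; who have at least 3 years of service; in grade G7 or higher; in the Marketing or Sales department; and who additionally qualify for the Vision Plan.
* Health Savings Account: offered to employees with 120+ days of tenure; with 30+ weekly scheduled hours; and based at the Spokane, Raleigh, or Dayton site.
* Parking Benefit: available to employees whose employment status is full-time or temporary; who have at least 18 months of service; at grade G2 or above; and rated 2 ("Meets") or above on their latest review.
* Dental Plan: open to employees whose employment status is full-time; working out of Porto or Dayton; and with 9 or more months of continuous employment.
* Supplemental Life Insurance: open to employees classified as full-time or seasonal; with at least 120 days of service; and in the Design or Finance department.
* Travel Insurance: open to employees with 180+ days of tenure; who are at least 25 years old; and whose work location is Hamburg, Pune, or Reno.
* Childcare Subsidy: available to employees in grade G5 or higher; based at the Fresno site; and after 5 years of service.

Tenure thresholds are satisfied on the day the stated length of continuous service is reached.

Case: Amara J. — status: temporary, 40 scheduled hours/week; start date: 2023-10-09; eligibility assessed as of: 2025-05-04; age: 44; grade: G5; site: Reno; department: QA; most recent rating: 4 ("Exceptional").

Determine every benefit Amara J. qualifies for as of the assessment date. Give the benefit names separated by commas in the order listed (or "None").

Parking Benefit, Travel Insurance

Service from 2023-10-09 to 2025-05-04: 573 days.
Vision Plan — service 573 days ≥ 1 year (≈365 days) ✓; site Reno ✗ (not Osaka) → not eligible.
Equity Grant Program — status temporary ✓; service 573 days < 3 years (≈1095 days) ✗ → not eligible.
Health Savings Account — service 573 days ≥ 120 days ✓; 40 hrs/wk ≥ 30 ✓; site Reno ✗ (not Spokane, Raleigh, or Dayton) → not eligible.
Parking Benefit — status temporary ✓; service 573 days ≥ 18 months (≈540 days) ✓; grade G5 ≥ G2 ✓; rating 4 ≥ 2 ✓ → eligible.
Dental Plan — status temporary ✗ (requires full-time) → not eligible.
Supplemental Life Insurance — status temporary ✗ (requires full-time or seasonal) → not eligible.
Travel Insurance — service 573 days ≥ 180 days ✓; age 44 ≥ 25 ✓; site Reno ✓ → eligible.
Childcare Subsidy — grade G5 ≥ G5 ✓; site Reno ✗ (not Fresno) → not eligible.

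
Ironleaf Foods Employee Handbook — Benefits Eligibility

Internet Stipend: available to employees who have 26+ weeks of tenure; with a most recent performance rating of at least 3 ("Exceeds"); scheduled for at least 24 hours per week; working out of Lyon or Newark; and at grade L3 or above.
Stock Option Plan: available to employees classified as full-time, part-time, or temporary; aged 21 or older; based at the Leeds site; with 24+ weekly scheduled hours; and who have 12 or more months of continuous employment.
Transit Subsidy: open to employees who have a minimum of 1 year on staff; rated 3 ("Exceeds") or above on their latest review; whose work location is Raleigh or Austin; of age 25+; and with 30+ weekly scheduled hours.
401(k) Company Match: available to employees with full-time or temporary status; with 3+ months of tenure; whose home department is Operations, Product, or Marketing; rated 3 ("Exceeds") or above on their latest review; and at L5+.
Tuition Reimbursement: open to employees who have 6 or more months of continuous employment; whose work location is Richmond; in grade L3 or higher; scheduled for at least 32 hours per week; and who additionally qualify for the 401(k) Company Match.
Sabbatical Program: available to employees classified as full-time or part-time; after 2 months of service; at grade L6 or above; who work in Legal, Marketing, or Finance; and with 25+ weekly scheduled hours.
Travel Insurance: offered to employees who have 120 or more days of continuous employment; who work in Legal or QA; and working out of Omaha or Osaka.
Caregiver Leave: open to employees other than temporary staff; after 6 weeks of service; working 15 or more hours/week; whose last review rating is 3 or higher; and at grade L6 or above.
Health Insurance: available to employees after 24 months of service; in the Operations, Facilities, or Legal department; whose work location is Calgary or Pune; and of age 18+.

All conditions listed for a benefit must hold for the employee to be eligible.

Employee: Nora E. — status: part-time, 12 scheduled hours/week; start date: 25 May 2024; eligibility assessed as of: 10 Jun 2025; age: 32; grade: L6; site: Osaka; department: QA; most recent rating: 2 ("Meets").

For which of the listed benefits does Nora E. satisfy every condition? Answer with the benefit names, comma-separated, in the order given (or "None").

Service from 25 May 2024 to 10 Jun 2025: 381 days.
Internet Stipend — service 381 days ≥ 26 weeks (≈182 days) ✓; rating 2 < 3 ✗ → not eligible.
Stock Option Plan — status part-time ✓; age 32 ≥ 21 ✓; site Osaka ✗ (not Leeds) → not eligible.
Transit Subsidy — service 381 days ≥ 1 year (≈365 days) ✓; rating 2 < 3 ✗ → not eligible.
401(k) Company Match — status part-time ✗ (requires full-time or temporary) → not eligible.
Tuition Reimbursement — service 381 days ≥ 6 months (≈180 days) ✓; site Osaka ✗ (not Richmond) → not eligible.
Sabbatical Program — status part-time ✓; service 381 days ≥ 2 months (≈60 days) ✓; grade L6 ≥ L6 ✓; dept QA ✗ → not eligible.
Travel Insurance — service 381 days ≥ 120 days ✓; dept QA ✓; site Osaka ✓ → eligible.
Caregiver Leave — status part-time ✓ (not excluded); service 381 days ≥ 6 weeks (≈42 days) ✓; 12 hrs/wk < 15 ✗ → not eligible.
Health Insurance — service 381 days < 24 months (≈720 days) ✗ → not eligible.

Travel Insurance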